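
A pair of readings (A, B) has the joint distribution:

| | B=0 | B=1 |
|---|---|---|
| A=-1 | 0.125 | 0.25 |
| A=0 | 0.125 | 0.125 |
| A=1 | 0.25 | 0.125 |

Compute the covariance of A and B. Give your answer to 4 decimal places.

E[A] = 0,  E[B] = 0.5
E[AB] = -0.125
cov(A,B) = E[AB] − E[A]E[B] = -0.125 − (0)(0.5) = -0.125

-0.1250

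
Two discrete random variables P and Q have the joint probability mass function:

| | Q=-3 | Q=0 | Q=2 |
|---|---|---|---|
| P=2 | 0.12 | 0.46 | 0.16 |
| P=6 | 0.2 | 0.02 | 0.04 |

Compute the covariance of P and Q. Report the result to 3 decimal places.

E[P] = 3.04,  E[Q] = -0.56
E[PQ] = -3.2
cov(P,Q) = E[PQ] − E[P]E[Q] = -3.2 − (3.04)(-0.56) = -1.4976

-1.498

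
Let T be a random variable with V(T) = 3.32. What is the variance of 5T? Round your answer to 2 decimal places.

83.00

V(5T) = (5)²·V(T) = 25·3.32 = 83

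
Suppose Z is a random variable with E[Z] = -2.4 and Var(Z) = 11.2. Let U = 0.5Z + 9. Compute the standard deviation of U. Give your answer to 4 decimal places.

Var(0.5Z + 9) = (0.5)²·11.2 = 2.8
sd(U) = √2.8 ≈ 1.6733

1.6733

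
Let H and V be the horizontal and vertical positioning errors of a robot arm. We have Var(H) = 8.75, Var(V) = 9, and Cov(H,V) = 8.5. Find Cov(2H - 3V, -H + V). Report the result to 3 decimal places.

-2.000

Cov(2H - 3V, -H + V) = (2)(-1)Var(H) + (-3)(1)Var(V) + [(2)(1) + (-3)(-1)]Cov(H,V)
= -2·8.75 + -3·9 + 5·8.5 = -2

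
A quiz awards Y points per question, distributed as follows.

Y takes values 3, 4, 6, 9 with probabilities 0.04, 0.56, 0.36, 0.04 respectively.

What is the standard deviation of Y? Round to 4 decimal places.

E[Y] = (3)(0.04) + (4)(0.56) + (6)(0.36) + (9)(0.04) = 4.88
E[Y²] = (3)²(0.04) + (4)²(0.56) + (6)²(0.36) + (9)²(0.04) = 25.52
V(Y) = E[Y²] − (E[Y])² = 25.52 − (4.88)² = 1.7056
SD(Y) = √1.7056 ≈ 1.3060

1.3060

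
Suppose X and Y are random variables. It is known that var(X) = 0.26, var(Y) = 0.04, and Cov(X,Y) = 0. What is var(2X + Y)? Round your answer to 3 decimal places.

1.080

var(2X + Y) = (2)²·var(X) + (1)²·var(Y) + 2·(2)·(1)·Cov(X,Y)
= 4·0.26 + 1·0.04 + 4·0 = 1.08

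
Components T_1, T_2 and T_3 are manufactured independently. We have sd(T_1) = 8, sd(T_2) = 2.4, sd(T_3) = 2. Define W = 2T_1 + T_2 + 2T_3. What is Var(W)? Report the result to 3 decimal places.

Var(T_1) = 64, Var(T_2) = 5.76, Var(T_3) = 4
By independence, Var(W) = (2)²Var(T_1) + (1)²Var(T_2) + (2)²Var(T_3)
= (2)²·64 + (1)²·5.76 + (2)²·4 = 277.76

277.760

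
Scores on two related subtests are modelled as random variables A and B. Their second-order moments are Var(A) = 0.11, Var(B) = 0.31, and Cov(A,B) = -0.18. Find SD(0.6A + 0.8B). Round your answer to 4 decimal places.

Var(0.6A + 0.8B) = (0.6)²·Var(A) + (0.8)²·Var(B) + 2·(0.6)·(0.8)·Cov(A,B)
= 0.36·0.11 + 0.64·0.31 + 0.96·-0.18 = 0.0652
SD(0.6A + 0.8B) = √0.0652 ≈ 0.2553

0.2553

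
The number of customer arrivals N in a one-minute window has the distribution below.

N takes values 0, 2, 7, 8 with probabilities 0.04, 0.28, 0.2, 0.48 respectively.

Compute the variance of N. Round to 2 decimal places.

E[N] = (0)(0.04) + (2)(0.28) + (7)(0.2) + (8)(0.48) = 5.8
E[N²] = (0)²(0.04) + (2)²(0.28) + (7)²(0.2) + (8)²(0.48) = 41.64
V(N) = E[N²] − (E[N])² = 41.64 − (5.8)² = 8

8.00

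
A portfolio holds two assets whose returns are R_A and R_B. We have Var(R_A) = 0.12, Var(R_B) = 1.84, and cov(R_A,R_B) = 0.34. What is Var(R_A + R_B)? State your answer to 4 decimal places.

2.6400

Var(R_A + R_B) = (1)²·Var(R_A) + (1)²·Var(R_B) + 2·(1)·(1)·cov(R_A,R_B)
= 1·0.12 + 1·1.84 + 2·0.34 = 2.64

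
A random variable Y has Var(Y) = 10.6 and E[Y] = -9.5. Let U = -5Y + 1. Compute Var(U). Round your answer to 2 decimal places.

Var(-5Y + 1) = (-5)²·Var(Y) = 25·10.6 = 265

265.00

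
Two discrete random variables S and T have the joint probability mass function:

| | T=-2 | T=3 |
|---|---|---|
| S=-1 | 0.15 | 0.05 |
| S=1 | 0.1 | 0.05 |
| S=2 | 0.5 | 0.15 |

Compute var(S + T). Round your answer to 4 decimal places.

5.9500

E[S] = 1.25,  E[T] = -0.75,  E[ST] = -1
var(S) = 2.95 − (1.25)² = 1.3875;  var(T) = 5.25 − (-0.75)² = 4.6875
cov(S,T) = -1 − (1.25)(-0.75) = -0.0625
var(S + T) = (1)²·1.3875 + (1)²·4.6875 + 2·(1)·(1)·-0.0625 = 5.95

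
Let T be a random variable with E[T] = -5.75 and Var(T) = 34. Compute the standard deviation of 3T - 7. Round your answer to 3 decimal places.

17.493

Var(3T - 7) = (3)²·34 = 306
SD(3T - 7) = √306 ≈ 17.493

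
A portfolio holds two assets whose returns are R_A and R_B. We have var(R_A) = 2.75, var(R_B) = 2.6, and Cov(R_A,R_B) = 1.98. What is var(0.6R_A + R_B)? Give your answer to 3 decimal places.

5.966

var(0.6R_A + R_B) = (0.6)²·var(R_A) + (1)²·var(R_B) + 2·(0.6)·(1)·Cov(R_A,R_B)
= 0.36·2.75 + 1·2.6 + 1.2·1.98 = 5.966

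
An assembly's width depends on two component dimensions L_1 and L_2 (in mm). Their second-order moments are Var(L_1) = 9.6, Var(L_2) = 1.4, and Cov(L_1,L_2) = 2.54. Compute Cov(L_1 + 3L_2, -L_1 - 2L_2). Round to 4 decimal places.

-30.7000

Cov(L_1 + 3L_2, -L_1 - 2L_2) = (1)(-1)Var(L_1) + (3)(-2)Var(L_2) + [(1)(-2) + (3)(-1)]Cov(L_1,L_2)
= -1·9.6 + -6·1.4 + -5·2.54 = -30.7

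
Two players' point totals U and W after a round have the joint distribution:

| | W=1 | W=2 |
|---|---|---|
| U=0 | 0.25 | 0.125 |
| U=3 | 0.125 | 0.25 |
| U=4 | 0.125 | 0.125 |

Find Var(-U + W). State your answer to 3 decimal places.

E[U] = 2.125,  E[W] = 1.5,  E[UW] = 3.375
Var(U) = 7.375 − (2.125)² = 2.859375;  Var(W) = 2.5 − (1.5)² = 0.25
cov(U,W) = 3.375 − (2.125)(1.5) = 0.1875
Var(-U + W) = (-1)²·2.859375 + (1)²·0.25 + 2·(-1)·(1)·0.1875 = 2.734375

2.734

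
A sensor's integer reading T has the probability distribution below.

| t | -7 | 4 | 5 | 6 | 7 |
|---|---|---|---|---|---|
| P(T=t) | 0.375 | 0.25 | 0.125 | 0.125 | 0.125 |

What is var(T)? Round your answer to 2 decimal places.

E[T] = (-7)(0.375) + (4)(0.25) + (5)(0.125) + (6)(0.125) + (7)(0.125) = 0.625
E[T²] = (-7)²(0.375) + (4)²(0.25) + (5)²(0.125) + (6)²(0.125) + (7)²(0.125) = 36.125
var(T) = E[T²] − (E[T])² = 36.125 − (0.625)² = 35.734375

35.73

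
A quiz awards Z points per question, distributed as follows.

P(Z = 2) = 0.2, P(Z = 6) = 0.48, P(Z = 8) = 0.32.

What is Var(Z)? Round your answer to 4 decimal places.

4.4544

E[Z] = (2)(0.2) + (6)(0.48) + (8)(0.32) = 5.84
E[Z²] = (2)²(0.2) + (6)²(0.48) + (8)²(0.32) = 38.56
Var(Z) = E[Z²] − (E[Z])² = 38.56 − (5.84)² = 4.4544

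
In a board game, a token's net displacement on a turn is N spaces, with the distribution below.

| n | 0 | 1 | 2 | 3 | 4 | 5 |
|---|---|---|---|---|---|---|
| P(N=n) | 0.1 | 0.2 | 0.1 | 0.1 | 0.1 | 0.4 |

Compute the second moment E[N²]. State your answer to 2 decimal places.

13.10

E[N²] = (0)²(0.1) + (1)²(0.2) + (2)²(0.1) + (3)²(0.1) + (4)²(0.1) + (5)²(0.4) = 13.1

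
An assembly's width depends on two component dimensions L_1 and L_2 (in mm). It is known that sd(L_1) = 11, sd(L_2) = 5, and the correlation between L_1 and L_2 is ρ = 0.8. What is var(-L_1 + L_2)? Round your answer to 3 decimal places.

var(L_1) = (11)² = 121;  var(L_2) = (5)² = 25
Cov(L_1,L_2) = ρ·sd(L_1)·sd(L_2) = 0.8·11·5 = 44
var(-L_1 + L_2) = (-1)²·var(L_1) + (1)²·var(L_2) + 2·(-1)·(1)·Cov(L_1,L_2)
= 1·121 + 1·25 + -2·44 = 58

58.000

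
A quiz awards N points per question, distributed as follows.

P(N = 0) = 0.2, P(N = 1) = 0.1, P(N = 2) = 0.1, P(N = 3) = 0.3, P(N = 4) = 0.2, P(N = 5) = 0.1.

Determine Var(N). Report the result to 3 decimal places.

E[N] = (0)(0.2) + (1)(0.1) + (2)(0.1) + (3)(0.3) + (4)(0.2) + (5)(0.1) = 2.5
E[N²] = (0)²(0.2) + (1)²(0.1) + (2)²(0.1) + (3)²(0.3) + (4)²(0.2) + (5)²(0.1) = 8.9
Var(N) = E[N²] − (E[N])² = 8.9 − (2.5)² = 2.65

2.650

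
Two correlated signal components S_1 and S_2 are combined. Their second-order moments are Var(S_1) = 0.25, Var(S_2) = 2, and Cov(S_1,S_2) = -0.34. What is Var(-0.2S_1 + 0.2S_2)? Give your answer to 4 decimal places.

Var(-0.2S_1 + 0.2S_2) = (-0.2)²·Var(S_1) + (0.2)²·Var(S_2) + 2·(-0.2)·(0.2)·Cov(S_1,S_2)
= 0.04·0.25 + 0.04·2 + -0.08·-0.34 = 0.1172

0.1172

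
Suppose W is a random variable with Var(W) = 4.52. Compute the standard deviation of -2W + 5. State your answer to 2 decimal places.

4.25

Var(-2W + 5) = (-2)²·4.52 = 18.08
σ(-2W + 5) = √18.08 ≈ 4.25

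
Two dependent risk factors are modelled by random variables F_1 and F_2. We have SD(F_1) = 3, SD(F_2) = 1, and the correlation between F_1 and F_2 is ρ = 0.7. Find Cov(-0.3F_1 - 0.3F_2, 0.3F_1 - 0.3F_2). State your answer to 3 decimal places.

Var(F_1) = (3)² = 9;  Var(F_2) = (1)² = 1
Cov(F_1,F_2) = ρ·SD(F_1)·SD(F_2) = 0.7·3·1 = 2.1
Cov(-0.3F_1 - 0.3F_2, 0.3F_1 - 0.3F_2) = (-0.3)(0.3)Var(F_1) + (-0.3)(-0.3)Var(F_2) + [(-0.3)(-0.3) + (-0.3)(0.3)]Cov(F_1,F_2)
= -0.09·9 + 0.09·1 + 0·2.1 = -0.72

-0.720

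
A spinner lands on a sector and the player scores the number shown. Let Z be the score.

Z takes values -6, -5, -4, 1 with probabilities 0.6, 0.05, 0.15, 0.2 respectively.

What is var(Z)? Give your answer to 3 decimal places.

E[Z] = (-6)(0.6) + (-5)(0.05) + (-4)(0.15) + (1)(0.2) = -4.25
E[Z²] = (-6)²(0.6) + (-5)²(0.05) + (-4)²(0.15) + (1)²(0.2) = 25.45
var(Z) = E[Z²] − (E[Z])² = 25.45 − (-4.25)² = 7.3875

7.388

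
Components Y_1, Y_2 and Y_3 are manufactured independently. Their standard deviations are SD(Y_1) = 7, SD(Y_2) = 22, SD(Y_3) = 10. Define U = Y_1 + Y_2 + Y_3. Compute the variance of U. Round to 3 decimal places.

633.000

V(Y_1) = 49, V(Y_2) = 484, V(Y_3) = 100
By independence, V(U) = (1)²V(Y_1) + (1)²V(Y_2) + (1)²V(Y_3)
= (1)²·49 + (1)²·484 + (1)²·100 = 633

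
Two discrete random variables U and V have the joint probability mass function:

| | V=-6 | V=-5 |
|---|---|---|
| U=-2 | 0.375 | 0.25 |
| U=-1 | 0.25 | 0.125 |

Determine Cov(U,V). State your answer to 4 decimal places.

E[U] = -1.625,  E[V] = -5.625
E[UV] = 9.125
Cov(U,V) = E[UV] − E[U]E[V] = 9.125 − (-1.625)(-5.625) = -0.015625

-0.0156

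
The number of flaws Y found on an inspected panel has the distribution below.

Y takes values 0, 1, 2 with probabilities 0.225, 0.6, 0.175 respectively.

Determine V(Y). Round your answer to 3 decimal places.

0.398

E[Y] = (0)(0.225) + (1)(0.6) + (2)(0.175) = 0.95
E[Y²] = (0)²(0.225) + (1)²(0.6) + (2)²(0.175) = 1.3
V(Y) = E[Y²] − (E[Y])² = 1.3 − (0.95)² = 0.3975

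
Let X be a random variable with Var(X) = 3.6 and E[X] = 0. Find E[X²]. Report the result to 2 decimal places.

3.60

E[X²] = Var(X) + (E[X])² = 3.6 + (0)² = 3.6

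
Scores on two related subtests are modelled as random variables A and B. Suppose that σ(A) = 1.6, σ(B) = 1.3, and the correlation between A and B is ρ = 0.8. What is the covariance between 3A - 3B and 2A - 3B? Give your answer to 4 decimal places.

5.6100

Var(A) = (1.6)² = 2.56;  Var(B) = (1.3)² = 1.69
Cov(A,B) = ρ·σ(A)·σ(B) = 0.8·1.6·1.3 = 1.664
Cov(3A - 3B, 2A - 3B) = (3)(2)Var(A) + (-3)(-3)Var(B) + [(3)(-3) + (-3)(2)]Cov(A,B)
= 6·2.56 + 9·1.69 + -15·1.664 = 5.61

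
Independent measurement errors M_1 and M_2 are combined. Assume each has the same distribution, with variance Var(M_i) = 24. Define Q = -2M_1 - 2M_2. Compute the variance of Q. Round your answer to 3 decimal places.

192.000

By independence, Var(Q) = (-2)²Var(M_1) + (-2)²Var(M_2)
= (-2)²·24 + (-2)²·24 = 192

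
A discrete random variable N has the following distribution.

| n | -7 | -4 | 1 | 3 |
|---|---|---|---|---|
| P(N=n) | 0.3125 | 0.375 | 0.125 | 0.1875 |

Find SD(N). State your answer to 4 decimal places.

3.7583

E[N] = (-7)(0.3125) + (-4)(0.375) + (1)(0.125) + (3)(0.1875) = -3
E[N²] = (-7)²(0.3125) + (-4)²(0.375) + (1)²(0.125) + (3)²(0.1875) = 23.125
Var(N) = E[N²] − (E[N])² = 23.125 − (-3)² = 14.125
SD(N) = √14.125 ≈ 3.7583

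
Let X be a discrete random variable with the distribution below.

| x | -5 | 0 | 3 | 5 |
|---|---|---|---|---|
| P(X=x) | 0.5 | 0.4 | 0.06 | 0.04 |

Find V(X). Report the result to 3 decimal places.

E[X] = (-5)(0.5) + (0)(0.4) + (3)(0.06) + (5)(0.04) = -2.12
E[X²] = (-5)²(0.5) + (0)²(0.4) + (3)²(0.06) + (5)²(0.04) = 14.04
V(X) = E[X²] − (E[X])² = 14.04 − (-2.12)² = 9.5456

9.546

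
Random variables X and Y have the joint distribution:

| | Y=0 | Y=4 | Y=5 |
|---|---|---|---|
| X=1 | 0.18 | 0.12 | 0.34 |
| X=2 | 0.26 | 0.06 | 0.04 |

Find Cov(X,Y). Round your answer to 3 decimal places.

E[X] = 1.36,  E[Y] = 2.62
E[XY] = 3.06
Cov(X,Y) = E[XY] − E[X]E[Y] = 3.06 − (1.36)(2.62) = -0.5032

-0.503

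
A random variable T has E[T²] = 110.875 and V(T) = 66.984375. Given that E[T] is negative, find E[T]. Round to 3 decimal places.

-6.625

(E[T])² = E[T²] − V(T) = 110.875 − 66.984375 = 43.890625
E[T] = −√43.890625 = -6.625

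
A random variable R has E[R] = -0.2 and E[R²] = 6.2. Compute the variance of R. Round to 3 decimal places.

6.160

Var(R) = 6.2 − (-0.2)² = 6.16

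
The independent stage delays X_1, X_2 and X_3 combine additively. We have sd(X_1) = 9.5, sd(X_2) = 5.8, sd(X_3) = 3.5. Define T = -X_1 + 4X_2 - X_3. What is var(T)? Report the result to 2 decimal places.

var(X_1) = 90.25, var(X_2) = 33.64, var(X_3) = 12.25
By independence, var(T) = (-1)²var(X_1) + (4)²var(X_2) + (-1)²var(X_3)
= (-1)²·90.25 + (4)²·33.64 + (-1)²·12.25 = 640.74

640.74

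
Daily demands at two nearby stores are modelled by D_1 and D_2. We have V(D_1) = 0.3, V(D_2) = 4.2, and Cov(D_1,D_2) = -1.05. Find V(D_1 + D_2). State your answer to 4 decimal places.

V(D_1 + D_2) = (1)²·V(D_1) + (1)²·V(D_2) + 2·(1)·(1)·Cov(D_1,D_2)
= 1·0.3 + 1·4.2 + 2·-1.05 = 2.4

2.4000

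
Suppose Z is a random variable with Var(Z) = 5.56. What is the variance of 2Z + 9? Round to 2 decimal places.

Var(2Z + 9) = (2)²·Var(Z) = 4·5.56 = 22.24

22.24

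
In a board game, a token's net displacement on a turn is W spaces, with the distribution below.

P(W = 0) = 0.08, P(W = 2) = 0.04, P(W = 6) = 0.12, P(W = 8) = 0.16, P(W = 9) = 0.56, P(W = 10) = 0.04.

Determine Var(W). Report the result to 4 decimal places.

7.5296

E[W] = (0)(0.08) + (2)(0.04) + (6)(0.12) + (8)(0.16) + (9)(0.56) + (10)(0.04) = 7.52
E[W²] = (0)²(0.08) + (2)²(0.04) + (6)²(0.12) + (8)²(0.16) + (9)²(0.56) + (10)²(0.04) = 64.08
Var(W) = E[W²] − (E[W])² = 64.08 − (7.52)² = 7.5296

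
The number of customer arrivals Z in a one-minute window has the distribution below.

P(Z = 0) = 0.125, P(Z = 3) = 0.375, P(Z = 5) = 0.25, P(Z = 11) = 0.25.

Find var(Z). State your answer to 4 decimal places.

13.6094

E[Z] = (0)(0.125) + (3)(0.375) + (5)(0.25) + (11)(0.25) = 5.125
E[Z²] = (0)²(0.125) + (3)²(0.375) + (5)²(0.25) + (11)²(0.25) = 39.875
var(Z) = E[Z²] − (E[Z])² = 39.875 − (5.125)² = 13.609375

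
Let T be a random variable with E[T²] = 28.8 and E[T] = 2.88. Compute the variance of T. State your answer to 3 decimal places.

Var(T) = 28.8 − (2.88)² = 20.5056

20.506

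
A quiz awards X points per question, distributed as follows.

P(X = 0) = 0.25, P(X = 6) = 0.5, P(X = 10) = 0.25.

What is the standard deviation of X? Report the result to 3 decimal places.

E[X] = (0)(0.25) + (6)(0.5) + (10)(0.25) = 5.5
E[X²] = (0)²(0.25) + (6)²(0.5) + (10)²(0.25) = 43
V(X) = E[X²] − (E[X])² = 43 − (5.5)² = 12.75
SD(X) = √12.75 ≈ 3.571

3.571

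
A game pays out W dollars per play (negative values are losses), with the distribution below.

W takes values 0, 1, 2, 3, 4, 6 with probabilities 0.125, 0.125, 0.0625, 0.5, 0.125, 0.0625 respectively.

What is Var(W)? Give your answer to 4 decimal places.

E[W] = (0)(0.125) + (1)(0.125) + (2)(0.0625) + (3)(0.5) + (4)(0.125) + (6)(0.0625) = 2.625
E[W²] = (0)²(0.125) + (1)²(0.125) + (2)²(0.0625) + (3)²(0.5) + (4)²(0.125) + (6)²(0.0625) = 9.125
Var(W) = E[W²] − (E[W])² = 9.125 − (2.625)² = 2.234375

2.2344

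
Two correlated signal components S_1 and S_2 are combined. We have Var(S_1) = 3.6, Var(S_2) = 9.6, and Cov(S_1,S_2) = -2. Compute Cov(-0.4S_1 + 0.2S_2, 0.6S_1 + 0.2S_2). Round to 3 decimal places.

-0.560

Cov(-0.4S_1 + 0.2S_2, 0.6S_1 + 0.2S_2) = (-0.4)(0.6)Var(S_1) + (0.2)(0.2)Var(S_2) + [(-0.4)(0.2) + (0.2)(0.6)]Cov(S_1,S_2)
= -0.24·3.6 + 0.04·9.6 + 0.04·-2 = -0.56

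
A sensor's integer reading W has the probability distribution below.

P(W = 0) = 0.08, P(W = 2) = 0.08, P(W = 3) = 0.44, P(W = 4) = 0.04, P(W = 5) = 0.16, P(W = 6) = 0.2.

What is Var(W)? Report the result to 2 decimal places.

2.87

E[W] = (0)(0.08) + (2)(0.08) + (3)(0.44) + (4)(0.04) + (5)(0.16) + (6)(0.2) = 3.64
E[W²] = (0)²(0.08) + (2)²(0.08) + (3)²(0.44) + (4)²(0.04) + (5)²(0.16) + (6)²(0.2) = 16.12
Var(W) = E[W²] − (E[W])² = 16.12 − (3.64)² = 2.8704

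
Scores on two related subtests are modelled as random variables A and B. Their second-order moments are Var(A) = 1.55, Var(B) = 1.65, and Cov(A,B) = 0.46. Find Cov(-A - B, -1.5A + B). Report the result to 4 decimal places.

Cov(-A - B, -1.5A + B) = (-1)(-1.5)Var(A) + (-1)(1)Var(B) + [(-1)(1) + (-1)(-1.5)]Cov(A,B)
= 1.5·1.55 + -1·1.65 + 0.5·0.46 = 0.905

0.9050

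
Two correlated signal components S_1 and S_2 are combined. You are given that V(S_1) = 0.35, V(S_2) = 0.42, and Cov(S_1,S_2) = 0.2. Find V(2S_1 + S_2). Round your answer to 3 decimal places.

2.620

V(2S_1 + S_2) = (2)²·V(S_1) + (1)²·V(S_2) + 2·(2)·(1)·Cov(S_1,S_2)
= 4·0.35 + 1·0.42 + 4·0.2 = 2.62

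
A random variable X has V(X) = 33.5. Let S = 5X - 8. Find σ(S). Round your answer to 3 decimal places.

V(5X - 8) = (5)²·33.5 = 837.5
σ(S) = √837.5 ≈ 28.940

28.940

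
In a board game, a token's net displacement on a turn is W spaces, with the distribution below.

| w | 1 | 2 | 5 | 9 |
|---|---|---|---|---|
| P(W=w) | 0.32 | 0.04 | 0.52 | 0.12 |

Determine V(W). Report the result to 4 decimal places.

6.5536

E[W] = (1)(0.32) + (2)(0.04) + (5)(0.52) + (9)(0.12) = 4.08
E[W²] = (1)²(0.32) + (2)²(0.04) + (5)²(0.52) + (9)²(0.12) = 23.2
V(W) = E[W²] − (E[W])² = 23.2 − (4.08)² = 6.5536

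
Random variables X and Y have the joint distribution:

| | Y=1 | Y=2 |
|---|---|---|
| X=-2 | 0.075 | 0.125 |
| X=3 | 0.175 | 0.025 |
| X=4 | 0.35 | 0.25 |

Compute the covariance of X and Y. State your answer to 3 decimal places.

E[X] = 2.6,  E[Y] = 1.4
E[XY] = 3.425
Cov(X,Y) = E[XY] − E[X]E[Y] = 3.425 − (2.6)(1.4) = -0.215

-0.215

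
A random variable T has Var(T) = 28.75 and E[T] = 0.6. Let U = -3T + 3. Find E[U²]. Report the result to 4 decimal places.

E[-3T + 3] = -3·0.6 + 3 = 1.2
Var(-3T + 3) = (-3)²·28.75 = 258.75
E[U²] = Var(U) + (E[U])² = 258.75 + (1.2)² = 260.19

260.1900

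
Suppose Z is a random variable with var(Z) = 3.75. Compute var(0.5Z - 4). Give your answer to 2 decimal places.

0.94

var(0.5Z - 4) = (0.5)²·var(Z) = 0.25·3.75 = 0.9375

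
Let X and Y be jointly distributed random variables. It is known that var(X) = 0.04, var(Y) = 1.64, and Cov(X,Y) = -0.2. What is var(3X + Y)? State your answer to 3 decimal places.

var(3X + Y) = (3)²·var(X) + (1)²·var(Y) + 2·(3)·(1)·Cov(X,Y)
= 9·0.04 + 1·1.64 + 6·-0.2 = 0.8

0.800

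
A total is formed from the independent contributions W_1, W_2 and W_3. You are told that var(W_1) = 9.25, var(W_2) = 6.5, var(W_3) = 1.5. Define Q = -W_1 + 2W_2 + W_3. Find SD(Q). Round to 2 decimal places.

By independence, var(Q) = (-1)²var(W_1) + (2)²var(W_2) + (1)²var(W_3)
= (-1)²·9.25 + (2)²·6.5 + (1)²·1.5 = 36.75
SD(Q) = √36.75 ≈ 6.06

6.06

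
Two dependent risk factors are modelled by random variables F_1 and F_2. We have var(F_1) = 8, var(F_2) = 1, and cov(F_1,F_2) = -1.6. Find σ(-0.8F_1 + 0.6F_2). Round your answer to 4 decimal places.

var(-0.8F_1 + 0.6F_2) = (-0.8)²·var(F_1) + (0.6)²·var(F_2) + 2·(-0.8)·(0.6)·cov(F_1,F_2)
= 0.64·8 + 0.36·1 + -0.96·-1.6 = 7.016
σ(-0.8F_1 + 0.6F_2) = √7.016 ≈ 2.6488

2.6488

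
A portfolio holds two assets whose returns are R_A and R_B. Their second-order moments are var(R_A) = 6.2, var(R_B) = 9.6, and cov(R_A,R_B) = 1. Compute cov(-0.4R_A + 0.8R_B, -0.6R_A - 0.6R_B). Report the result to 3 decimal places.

cov(-0.4R_A + 0.8R_B, -0.6R_A - 0.6R_B) = (-0.4)(-0.6)var(R_A) + (0.8)(-0.6)var(R_B) + [(-0.4)(-0.6) + (0.8)(-0.6)]cov(R_A,R_B)
= 0.24·6.2 + -0.48·9.6 + -0.24·1 = -3.36

-3.360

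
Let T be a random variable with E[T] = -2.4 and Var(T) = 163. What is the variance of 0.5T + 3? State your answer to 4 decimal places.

Var(0.5T + 3) = (0.5)²·Var(T) = 0.25·163 = 40.75

40.7500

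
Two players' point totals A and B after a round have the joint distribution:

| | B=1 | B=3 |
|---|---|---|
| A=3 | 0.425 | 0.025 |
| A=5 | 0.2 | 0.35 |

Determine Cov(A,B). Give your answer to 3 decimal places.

E[A] = 4.1,  E[B] = 1.75
E[AB] = 7.75
Cov(A,B) = E[AB] − E[A]E[B] = 7.75 − (4.1)(1.75) = 0.575

0.575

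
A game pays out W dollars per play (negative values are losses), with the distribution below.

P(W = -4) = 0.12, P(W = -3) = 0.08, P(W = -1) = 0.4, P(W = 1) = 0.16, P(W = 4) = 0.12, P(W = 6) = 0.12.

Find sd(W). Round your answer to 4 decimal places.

E[W] = (-4)(0.12) + (-3)(0.08) + (-1)(0.4) + (1)(0.16) + (4)(0.12) + (6)(0.12) = 0.24
E[W²] = (-4)²(0.12) + (-3)²(0.08) + (-1)²(0.4) + (1)²(0.16) + (4)²(0.12) + (6)²(0.12) = 9.44
var(W) = E[W²] − (E[W])² = 9.44 − (0.24)² = 9.3824
sd(W) = √9.3824 ≈ 3.0631

3.0631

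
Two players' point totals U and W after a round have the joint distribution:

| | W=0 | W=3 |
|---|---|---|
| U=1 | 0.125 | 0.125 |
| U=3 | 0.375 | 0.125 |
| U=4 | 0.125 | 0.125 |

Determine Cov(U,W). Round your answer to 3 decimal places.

-0.094

E[U] = 2.75,  E[W] = 1.125
E[UW] = 3
Cov(U,W) = E[UW] − E[U]E[W] = 3 − (2.75)(1.125) = -0.09375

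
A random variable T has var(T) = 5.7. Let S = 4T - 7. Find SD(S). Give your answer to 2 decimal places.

var(4T - 7) = (4)²·5.7 = 91.2
SD(S) = √91.2 ≈ 9.55

9.55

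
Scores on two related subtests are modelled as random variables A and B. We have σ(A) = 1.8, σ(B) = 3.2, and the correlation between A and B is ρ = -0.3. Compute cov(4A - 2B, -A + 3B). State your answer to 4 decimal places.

var(A) = (1.8)² = 3.24;  var(B) = (3.2)² = 10.24
cov(A,B) = ρ·σ(A)·σ(B) = -0.3·1.8·3.2 = -1.728
cov(4A - 2B, -A + 3B) = (4)(-1)var(A) + (-2)(3)var(B) + [(4)(3) + (-2)(-1)]cov(A,B)
= -4·3.24 + -6·10.24 + 14·-1.728 = -98.592

-98.5920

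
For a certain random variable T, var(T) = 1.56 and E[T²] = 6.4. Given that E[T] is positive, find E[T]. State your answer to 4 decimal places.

(E[T])² = E[T²] − var(T) = 6.4 − 1.56 = 4.84
E[T] = √4.84 = 2.2

2.2000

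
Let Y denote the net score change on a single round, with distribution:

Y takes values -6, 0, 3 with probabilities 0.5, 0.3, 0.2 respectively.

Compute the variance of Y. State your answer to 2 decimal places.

14.04

E[Y] = (-6)(0.5) + (0)(0.3) + (3)(0.2) = -2.4
E[Y²] = (-6)²(0.5) + (0)²(0.3) + (3)²(0.2) = 19.8
var(Y) = E[Y²] − (E[Y])² = 19.8 − (-2.4)² = 14.04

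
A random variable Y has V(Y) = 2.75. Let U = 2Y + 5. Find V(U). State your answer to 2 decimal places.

V(2Y + 5) = (2)²·V(Y) = 4·2.75 = 11

11.00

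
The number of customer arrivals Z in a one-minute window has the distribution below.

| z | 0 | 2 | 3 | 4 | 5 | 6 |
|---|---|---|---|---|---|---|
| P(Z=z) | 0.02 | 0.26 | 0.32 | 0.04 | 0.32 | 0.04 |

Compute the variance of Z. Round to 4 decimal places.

1.8896

E[Z] = (0)(0.02) + (2)(0.26) + (3)(0.32) + (4)(0.04) + (5)(0.32) + (6)(0.04) = 3.48
E[Z²] = (0)²(0.02) + (2)²(0.26) + (3)²(0.32) + (4)²(0.04) + (5)²(0.32) + (6)²(0.04) = 14
Var(Z) = E[Z²] − (E[Z])² = 14 − (3.48)² = 1.8896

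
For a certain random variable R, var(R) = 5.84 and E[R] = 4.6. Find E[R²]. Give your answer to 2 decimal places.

27.00

E[R²] = var(R) + (E[R])² = 5.84 + (4.6)² = 27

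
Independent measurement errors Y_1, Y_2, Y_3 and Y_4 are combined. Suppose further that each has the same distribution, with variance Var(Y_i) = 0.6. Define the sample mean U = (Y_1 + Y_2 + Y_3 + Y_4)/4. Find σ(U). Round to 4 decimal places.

By independence, Var(U) = (0.25)²Var(Y_1) + (0.25)²Var(Y_2) + (0.25)²Var(Y_3) + (0.25)²Var(Y_4)
= (0.25)²·0.6 + (0.25)²·0.6 + (0.25)²·0.6 + (0.25)²·0.6 = 0.15
σ(U) = √0.15 ≈ 0.3873

0.3873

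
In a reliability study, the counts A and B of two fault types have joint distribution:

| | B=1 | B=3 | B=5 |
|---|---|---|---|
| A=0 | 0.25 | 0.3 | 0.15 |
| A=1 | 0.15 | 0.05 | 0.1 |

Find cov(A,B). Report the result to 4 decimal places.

-0.0100

E[A] = 0.3,  E[B] = 2.7
E[AB] = 0.8
cov(A,B) = E[AB] − E[A]E[B] = 0.8 − (0.3)(2.7) = -0.01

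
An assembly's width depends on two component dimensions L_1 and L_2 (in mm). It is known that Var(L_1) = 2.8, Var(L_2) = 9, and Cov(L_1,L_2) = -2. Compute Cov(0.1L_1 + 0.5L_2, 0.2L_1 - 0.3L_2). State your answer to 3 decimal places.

Cov(0.1L_1 + 0.5L_2, 0.2L_1 - 0.3L_2) = (0.1)(0.2)Var(L_1) + (0.5)(-0.3)Var(L_2) + [(0.1)(-0.3) + (0.5)(0.2)]Cov(L_1,L_2)
= 0.02·2.8 + -0.15·9 + 0.07·-2 = -1.434

-1.434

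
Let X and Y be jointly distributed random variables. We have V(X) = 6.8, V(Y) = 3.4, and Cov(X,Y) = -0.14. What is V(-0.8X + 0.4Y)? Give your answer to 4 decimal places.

4.9856

V(-0.8X + 0.4Y) = (-0.8)²·V(X) + (0.4)²·V(Y) + 2·(-0.8)·(0.4)·Cov(X,Y)
= 0.64·6.8 + 0.16·3.4 + -0.64·-0.14 = 4.9856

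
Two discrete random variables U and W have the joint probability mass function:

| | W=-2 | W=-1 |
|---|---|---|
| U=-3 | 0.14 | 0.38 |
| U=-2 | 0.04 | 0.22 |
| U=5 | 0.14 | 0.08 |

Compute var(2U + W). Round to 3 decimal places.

39.202

E[U] = -0.98,  E[W] = -1.32,  E[UW] = 0.78
var(U) = 11.22 − (-0.98)² = 10.2596;  var(W) = 1.96 − (-1.32)² = 0.2176
cov(U,W) = 0.78 − (-0.98)(-1.32) = -0.5136
var(2U + W) = (2)²·10.2596 + (1)²·0.2176 + 2·(2)·(1)·-0.5136 = 39.2016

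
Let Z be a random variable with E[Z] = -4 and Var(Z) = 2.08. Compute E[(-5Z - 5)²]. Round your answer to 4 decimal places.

277.0000

E[-5Z - 5] = -5·-4 − 5 = 15
Var(-5Z - 5) = (-5)²·2.08 = 52
E[(-5Z - 5)²] = Var((-5Z - 5)) + (E[(-5Z - 5)])² = 52 + (15)² = 277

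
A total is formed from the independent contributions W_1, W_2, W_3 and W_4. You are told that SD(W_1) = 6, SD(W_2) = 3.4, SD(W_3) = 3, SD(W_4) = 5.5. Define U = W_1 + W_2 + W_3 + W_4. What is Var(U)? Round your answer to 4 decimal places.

86.8100

Var(W_1) = 36, Var(W_2) = 11.56, Var(W_3) = 9, Var(W_4) = 30.25
By independence, Var(U) = (1)²Var(W_1) + (1)²Var(W_2) + (1)²Var(W_3) + (1)²Var(W_4)
= (1)²·36 + (1)²·11.56 + (1)²·9 + (1)²·30.25 = 86.81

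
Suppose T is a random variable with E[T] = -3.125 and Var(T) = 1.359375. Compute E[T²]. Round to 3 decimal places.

E[T²] = Var(T) + (E[T])² = 1.359375 + (-3.125)² = 11.125

11.125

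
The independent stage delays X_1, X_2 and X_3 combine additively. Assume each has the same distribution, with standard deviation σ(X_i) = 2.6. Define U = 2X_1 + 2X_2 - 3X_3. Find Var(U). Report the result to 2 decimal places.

Var(X_i) = (2.6)² = 6.76
By independence, Var(U) = (2)²Var(X_1) + (2)²Var(X_2) + (-3)²Var(X_3)
= (2)²·6.76 + (2)²·6.76 + (-3)²·6.76 = 114.92

114.92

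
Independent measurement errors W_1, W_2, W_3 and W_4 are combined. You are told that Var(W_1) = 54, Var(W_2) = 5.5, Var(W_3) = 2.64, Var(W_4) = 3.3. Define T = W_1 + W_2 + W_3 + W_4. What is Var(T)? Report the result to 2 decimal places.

By independence, Var(T) = (1)²Var(W_1) + (1)²Var(W_2) + (1)²Var(W_3) + (1)²Var(W_4)
= (1)²·54 + (1)²·5.5 + (1)²·2.64 + (1)²·3.3 = 65.44

65.44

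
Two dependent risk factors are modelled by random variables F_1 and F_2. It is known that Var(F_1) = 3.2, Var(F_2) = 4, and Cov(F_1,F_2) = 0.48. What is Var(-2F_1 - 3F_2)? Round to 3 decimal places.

54.560

Var(-2F_1 - 3F_2) = (-2)²·Var(F_1) + (-3)²·Var(F_2) + 2·(-2)·(-3)·Cov(F_1,F_2)
= 4·3.2 + 9·4 + 12·0.48 = 54.56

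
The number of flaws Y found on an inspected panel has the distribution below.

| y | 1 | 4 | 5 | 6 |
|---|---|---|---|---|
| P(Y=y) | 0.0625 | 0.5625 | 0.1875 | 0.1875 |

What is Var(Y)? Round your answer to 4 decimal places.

1.3594

E[Y] = (1)(0.0625) + (4)(0.5625) + (5)(0.1875) + (6)(0.1875) = 4.375
E[Y²] = (1)²(0.0625) + (4)²(0.5625) + (5)²(0.1875) + (6)²(0.1875) = 20.5
Var(Y) = E[Y²] − (E[Y])² = 20.5 − (4.375)² = 1.359375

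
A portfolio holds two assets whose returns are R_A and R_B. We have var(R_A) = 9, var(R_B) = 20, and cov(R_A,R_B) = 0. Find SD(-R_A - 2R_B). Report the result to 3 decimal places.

9.434

var(-R_A - 2R_B) = (-1)²·var(R_A) + (-2)²·var(R_B) + 2·(-1)·(-2)·cov(R_A,R_B)
= 1·9 + 4·20 + 4·0 = 89
SD(-R_A - 2R_B) = √89 ≈ 9.434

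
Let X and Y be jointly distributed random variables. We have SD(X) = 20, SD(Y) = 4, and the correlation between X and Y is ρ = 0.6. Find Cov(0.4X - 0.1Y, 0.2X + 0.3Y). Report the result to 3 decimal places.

36.320

Var(X) = (20)² = 400;  Var(Y) = (4)² = 16
Cov(X,Y) = ρ·SD(X)·SD(Y) = 0.6·20·4 = 48
Cov(0.4X - 0.1Y, 0.2X + 0.3Y) = (0.4)(0.2)Var(X) + (-0.1)(0.3)Var(Y) + [(0.4)(0.3) + (-0.1)(0.2)]Cov(X,Y)
= 0.08·400 + -0.03·16 + 0.1·48 = 36.32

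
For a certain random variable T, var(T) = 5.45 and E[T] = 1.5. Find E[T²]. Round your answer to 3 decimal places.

7.700

E[T²] = var(T) + (E[T])² = 5.45 + (1.5)² = 7.7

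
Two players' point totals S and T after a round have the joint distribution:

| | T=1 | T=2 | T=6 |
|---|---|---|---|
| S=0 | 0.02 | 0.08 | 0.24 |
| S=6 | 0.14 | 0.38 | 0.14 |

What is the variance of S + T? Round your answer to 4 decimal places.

E[S] = 3.96,  E[T] = 3.36,  E[ST] = 10.44
Var(S) = 23.76 − (3.96)² = 8.0784;  Var(T) = 15.68 − (3.36)² = 4.3904
Cov(S,T) = 10.44 − (3.96)(3.36) = -2.8656
Var(S + T) = (1)²·8.0784 + (1)²·4.3904 + 2·(1)·(1)·-2.8656 = 6.7376

6.7376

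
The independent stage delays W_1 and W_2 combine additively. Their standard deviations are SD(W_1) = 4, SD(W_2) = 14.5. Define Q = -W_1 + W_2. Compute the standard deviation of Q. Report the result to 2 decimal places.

Var(W_1) = 16, Var(W_2) = 210.25
By independence, Var(Q) = (-1)²Var(W_1) + (1)²Var(W_2)
= (-1)²·16 + (1)²·210.25 = 226.25
SD(Q) = √226.25 ≈ 15.04

15.04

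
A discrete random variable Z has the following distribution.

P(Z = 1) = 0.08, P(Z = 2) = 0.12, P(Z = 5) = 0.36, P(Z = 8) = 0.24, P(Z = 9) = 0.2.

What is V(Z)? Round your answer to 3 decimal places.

E[Z] = (1)(0.08) + (2)(0.12) + (5)(0.36) + (8)(0.24) + (9)(0.2) = 5.84
E[Z²] = (1)²(0.08) + (2)²(0.12) + (5)²(0.36) + (8)²(0.24) + (9)²(0.2) = 41.12
V(Z) = E[Z²] − (E[Z])² = 41.12 − (5.84)² = 7.0144

7.014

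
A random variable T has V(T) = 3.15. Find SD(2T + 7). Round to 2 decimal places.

3.55

V(2T + 7) = (2)²·3.15 = 12.6
SD(2T + 7) = √12.6 ≈ 3.55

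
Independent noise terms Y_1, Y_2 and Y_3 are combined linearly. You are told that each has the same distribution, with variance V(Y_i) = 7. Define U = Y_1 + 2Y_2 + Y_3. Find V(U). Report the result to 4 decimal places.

42.0000

By independence, V(U) = (1)²V(Y_1) + (2)²V(Y_2) + (1)²V(Y_3)
= (1)²·7 + (2)²·7 + (1)²·7 = 42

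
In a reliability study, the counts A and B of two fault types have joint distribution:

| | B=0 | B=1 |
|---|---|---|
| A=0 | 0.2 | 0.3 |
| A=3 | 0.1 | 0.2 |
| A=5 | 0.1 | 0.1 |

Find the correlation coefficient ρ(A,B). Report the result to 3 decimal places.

-0.040

E[A] = 1.9,  E[B] = 0.6
E[AB] = 1.1
Cov(A,B) = E[AB] − E[A]E[B] = 1.1 − (1.9)(0.6) = -0.04
V(A) = 4.09,  V(B) = 0.24
ρ = -0.04 / √(4.09·0.24) ≈ -0.040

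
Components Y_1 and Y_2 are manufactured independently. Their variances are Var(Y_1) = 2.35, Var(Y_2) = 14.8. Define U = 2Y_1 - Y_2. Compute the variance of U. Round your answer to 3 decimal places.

By independence, Var(U) = (2)²Var(Y_1) + (-1)²Var(Y_2)
= (2)²·2.35 + (-1)²·14.8 = 24.2

24.200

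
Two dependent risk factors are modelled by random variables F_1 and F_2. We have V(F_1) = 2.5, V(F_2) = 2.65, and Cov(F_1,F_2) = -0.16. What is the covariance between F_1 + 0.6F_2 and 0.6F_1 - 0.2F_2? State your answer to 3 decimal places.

1.156

Cov(F_1 + 0.6F_2, 0.6F_1 - 0.2F_2) = (1)(0.6)V(F_1) + (0.6)(-0.2)V(F_2) + [(1)(-0.2) + (0.6)(0.6)]Cov(F_1,F_2)
= 0.6·2.5 + -0.12·2.65 + 0.16·-0.16 = 1.1564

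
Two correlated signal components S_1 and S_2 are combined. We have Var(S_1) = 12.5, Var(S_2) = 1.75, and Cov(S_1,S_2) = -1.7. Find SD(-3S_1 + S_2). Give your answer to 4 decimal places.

Var(-3S_1 + S_2) = (-3)²·Var(S_1) + (1)²·Var(S_2) + 2·(-3)·(1)·Cov(S_1,S_2)
= 9·12.5 + 1·1.75 + -6·-1.7 = 124.45
SD(-3S_1 + S_2) = √124.45 ≈ 11.1557

11.1557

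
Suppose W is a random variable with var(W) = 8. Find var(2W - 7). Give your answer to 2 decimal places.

32.00

var(2W - 7) = (2)²·var(W) = 4·8 = 32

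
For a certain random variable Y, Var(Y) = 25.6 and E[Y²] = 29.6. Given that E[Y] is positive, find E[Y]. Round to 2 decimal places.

2.00

(E[Y])² = E[Y²] − Var(Y) = 29.6 − 25.6 = 4
E[Y] = √4 = 2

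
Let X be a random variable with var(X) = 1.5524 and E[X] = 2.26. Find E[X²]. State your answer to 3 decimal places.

E[X²] = var(X) + (E[X])² = 1.5524 + (2.26)² = 6.66

6.660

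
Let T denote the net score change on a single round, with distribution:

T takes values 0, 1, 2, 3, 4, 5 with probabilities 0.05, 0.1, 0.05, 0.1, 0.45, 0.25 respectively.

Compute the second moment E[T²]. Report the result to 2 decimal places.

14.65

E[T²] = (0)²(0.05) + (1)²(0.1) + (2)²(0.05) + (3)²(0.1) + (4)²(0.45) + (5)²(0.25) = 14.65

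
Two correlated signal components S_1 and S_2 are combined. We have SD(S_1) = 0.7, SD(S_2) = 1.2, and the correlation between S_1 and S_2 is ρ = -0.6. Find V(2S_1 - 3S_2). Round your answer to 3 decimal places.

V(S_1) = (0.7)² = 0.49;  V(S_2) = (1.2)² = 1.44
cov(S_1,S_2) = ρ·SD(S_1)·SD(S_2) = -0.6·0.7·1.2 = -0.504
V(2S_1 - 3S_2) = (2)²·V(S_1) + (-3)²·V(S_2) + 2·(2)·(-3)·cov(S_1,S_2)
= 4·0.49 + 9·1.44 + -12·-0.504 = 20.968

20.968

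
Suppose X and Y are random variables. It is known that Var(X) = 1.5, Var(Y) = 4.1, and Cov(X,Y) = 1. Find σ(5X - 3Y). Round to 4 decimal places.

Var(5X - 3Y) = (5)²·Var(X) + (-3)²·Var(Y) + 2·(5)·(-3)·Cov(X,Y)
= 25·1.5 + 9·4.1 + -30·1 = 44.4
σ(5X - 3Y) = √44.4 ≈ 6.6633

6.6633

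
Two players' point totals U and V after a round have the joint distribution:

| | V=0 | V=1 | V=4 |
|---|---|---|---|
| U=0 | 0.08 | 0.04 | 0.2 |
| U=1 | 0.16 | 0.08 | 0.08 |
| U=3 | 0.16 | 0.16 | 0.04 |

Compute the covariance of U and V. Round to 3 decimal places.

-0.824

E[U] = 1.4,  E[V] = 1.56
E[UV] = 1.36
Cov(U,V) = E[UV] − E[U]E[V] = 1.36 − (1.4)(1.56) = -0.824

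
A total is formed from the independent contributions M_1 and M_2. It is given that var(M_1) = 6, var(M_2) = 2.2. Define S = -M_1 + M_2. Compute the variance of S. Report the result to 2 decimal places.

8.20

By independence, var(S) = (-1)²var(M_1) + (1)²var(M_2)
= (-1)²·6 + (1)²·2.2 = 8.2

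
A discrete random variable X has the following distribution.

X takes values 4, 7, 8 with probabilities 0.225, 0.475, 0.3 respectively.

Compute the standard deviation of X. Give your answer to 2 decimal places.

E[X] = (4)(0.225) + (7)(0.475) + (8)(0.3) = 6.625
E[X²] = (4)²(0.225) + (7)²(0.475) + (8)²(0.3) = 46.075
Var(X) = E[X²] − (E[X])² = 46.075 − (6.625)² = 2.184375
σ(X) = √2.184375 ≈ 1.48

1.48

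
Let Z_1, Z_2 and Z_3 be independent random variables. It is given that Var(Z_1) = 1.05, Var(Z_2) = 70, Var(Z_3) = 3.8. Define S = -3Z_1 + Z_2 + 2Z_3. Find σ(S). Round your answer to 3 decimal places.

By independence, Var(S) = (-3)²Var(Z_1) + (1)²Var(Z_2) + (2)²Var(Z_3)
= (-3)²·1.05 + (1)²·70 + (2)²·3.8 = 94.65
σ(S) = √94.65 ≈ 9.729

9.729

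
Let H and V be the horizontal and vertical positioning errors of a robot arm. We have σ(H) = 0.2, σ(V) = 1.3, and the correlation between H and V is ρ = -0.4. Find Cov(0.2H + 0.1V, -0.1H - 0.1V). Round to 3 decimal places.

var(H) = (0.2)² = 0.04;  var(V) = (1.3)² = 1.69
Cov(H,V) = ρ·σ(H)·σ(V) = -0.4·0.2·1.3 = -0.104
Cov(0.2H + 0.1V, -0.1H - 0.1V) = (0.2)(-0.1)var(H) + (0.1)(-0.1)var(V) + [(0.2)(-0.1) + (0.1)(-0.1)]Cov(H,V)
= -0.02·0.04 + -0.01·1.69 + -0.03·-0.104 = -0.01458

-0.015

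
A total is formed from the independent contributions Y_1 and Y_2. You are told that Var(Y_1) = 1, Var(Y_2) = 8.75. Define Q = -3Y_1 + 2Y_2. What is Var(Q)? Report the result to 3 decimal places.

By independence, Var(Q) = (-3)²Var(Y_1) + (2)²Var(Y_2)
= (-3)²·1 + (2)²·8.75 = 44

44.000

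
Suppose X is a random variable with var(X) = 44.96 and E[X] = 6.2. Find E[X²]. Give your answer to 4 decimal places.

E[X²] = var(X) + (E[X])² = 44.96 + (6.2)² = 83.4

83.4000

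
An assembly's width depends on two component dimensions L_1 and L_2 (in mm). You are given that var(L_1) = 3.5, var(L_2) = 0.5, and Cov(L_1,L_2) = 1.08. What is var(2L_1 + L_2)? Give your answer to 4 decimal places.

18.8200

var(2L_1 + L_2) = (2)²·var(L_1) + (1)²·var(L_2) + 2·(2)·(1)·Cov(L_1,L_2)
= 4·3.5 + 1·0.5 + 4·1.08 = 18.82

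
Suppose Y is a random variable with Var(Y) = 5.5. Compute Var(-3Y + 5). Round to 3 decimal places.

Var(-3Y + 5) = (-3)²·Var(Y) = 9·5.5 = 49.5

49.500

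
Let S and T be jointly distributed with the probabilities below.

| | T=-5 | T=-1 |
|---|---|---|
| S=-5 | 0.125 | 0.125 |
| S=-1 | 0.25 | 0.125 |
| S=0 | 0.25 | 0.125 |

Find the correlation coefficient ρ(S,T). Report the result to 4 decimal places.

E[S] = -1.625,  E[T] = -3.5
E[ST] = 5.125
Cov(S,T) = E[ST] − E[S]E[T] = 5.125 − (-1.625)(-3.5) = -0.5625
Var(S) = 3.984375,  Var(T) = 3.75
ρ = -0.5625 / √(3.984375·3.75) ≈ -0.1455

-0.1455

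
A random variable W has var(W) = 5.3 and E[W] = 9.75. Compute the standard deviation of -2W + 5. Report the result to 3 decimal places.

var(-2W + 5) = (-2)²·5.3 = 21.2
SD(-2W + 5) = √21.2 ≈ 4.604

4.604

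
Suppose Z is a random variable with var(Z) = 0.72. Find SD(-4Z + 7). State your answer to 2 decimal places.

var(-4Z + 7) = (-4)²·0.72 = 11.52
SD(-4Z + 7) = √11.52 ≈ 3.39

3.39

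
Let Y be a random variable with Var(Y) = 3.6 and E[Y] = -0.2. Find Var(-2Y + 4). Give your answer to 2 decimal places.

Var(-2Y + 4) = (-2)²·Var(Y) = 4·3.6 = 14.4

14.40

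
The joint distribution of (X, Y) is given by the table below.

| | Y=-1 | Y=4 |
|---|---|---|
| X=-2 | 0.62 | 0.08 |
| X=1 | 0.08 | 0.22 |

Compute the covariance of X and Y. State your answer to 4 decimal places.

1.9500

E[X] = -1.1,  E[Y] = 0.5
E[XY] = 1.4
Cov(X,Y) = E[XY] − E[X]E[Y] = 1.4 − (-1.1)(0.5) = 1.95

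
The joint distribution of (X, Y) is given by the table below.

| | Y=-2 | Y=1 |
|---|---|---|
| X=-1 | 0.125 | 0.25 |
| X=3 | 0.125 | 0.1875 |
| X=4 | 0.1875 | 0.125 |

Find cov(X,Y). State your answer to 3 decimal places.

-0.621

E[X] = 1.8125,  E[Y] = -0.3125
E[XY] = -1.1875
cov(X,Y) = E[XY] − E[X]E[Y] = -1.1875 − (1.8125)(-0.3125) = -0.62109375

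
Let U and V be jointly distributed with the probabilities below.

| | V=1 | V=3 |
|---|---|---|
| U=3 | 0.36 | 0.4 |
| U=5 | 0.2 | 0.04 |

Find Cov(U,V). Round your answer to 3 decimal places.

E[U] = 3.48,  E[V] = 1.88
E[UV] = 6.28
Cov(U,V) = E[UV] − E[U]E[V] = 6.28 − (3.48)(1.88) = -0.2624

-0.262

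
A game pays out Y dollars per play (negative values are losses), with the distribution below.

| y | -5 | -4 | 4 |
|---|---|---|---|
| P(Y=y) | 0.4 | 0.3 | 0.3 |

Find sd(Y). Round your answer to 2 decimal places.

E[Y] = (-5)(0.4) + (-4)(0.3) + (4)(0.3) = -2
E[Y²] = (-5)²(0.4) + (-4)²(0.3) + (4)²(0.3) = 19.6
Var(Y) = E[Y²] − (E[Y])² = 19.6 − (-2)² = 15.6
sd(Y) = √15.6 ≈ 3.95

3.95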